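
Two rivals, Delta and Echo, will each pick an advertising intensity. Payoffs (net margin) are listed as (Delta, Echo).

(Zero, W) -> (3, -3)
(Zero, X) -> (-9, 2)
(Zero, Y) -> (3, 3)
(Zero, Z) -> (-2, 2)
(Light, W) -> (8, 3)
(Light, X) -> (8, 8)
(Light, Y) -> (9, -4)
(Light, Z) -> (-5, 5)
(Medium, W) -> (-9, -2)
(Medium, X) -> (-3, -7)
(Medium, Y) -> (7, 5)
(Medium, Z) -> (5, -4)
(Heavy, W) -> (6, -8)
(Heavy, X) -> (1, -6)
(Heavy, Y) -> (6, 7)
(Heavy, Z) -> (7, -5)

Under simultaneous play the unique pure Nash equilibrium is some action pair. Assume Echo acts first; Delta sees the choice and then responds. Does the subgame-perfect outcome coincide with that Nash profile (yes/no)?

Backward induction with Echo moving first.
- W: BR = Light, leader payoff 3.
- X: BR = Light, leader payoff 8.
- Y: BR = Light, leader payoff -4.
- Z: BR = Heavy, leader payoff -5.
Echo's induced payoffs are 3, 8, -4, -5, so Echo commits to X. Subgame-perfect outcome: (Light, X) with payoffs (8, 8).
Under simultaneous play:
Delta's best replies: W→Light; X→Light; Y→Light; Z→Heavy.
Echo's best replies: Zero→Y; Light→X; Medium→Y; Heavy→Y.
Only (Light, X) has each player best-responding; Nash payoffs (8, 8).
Sequential outcome (Light, X) coincides with the Nash profile (Light, X).

yes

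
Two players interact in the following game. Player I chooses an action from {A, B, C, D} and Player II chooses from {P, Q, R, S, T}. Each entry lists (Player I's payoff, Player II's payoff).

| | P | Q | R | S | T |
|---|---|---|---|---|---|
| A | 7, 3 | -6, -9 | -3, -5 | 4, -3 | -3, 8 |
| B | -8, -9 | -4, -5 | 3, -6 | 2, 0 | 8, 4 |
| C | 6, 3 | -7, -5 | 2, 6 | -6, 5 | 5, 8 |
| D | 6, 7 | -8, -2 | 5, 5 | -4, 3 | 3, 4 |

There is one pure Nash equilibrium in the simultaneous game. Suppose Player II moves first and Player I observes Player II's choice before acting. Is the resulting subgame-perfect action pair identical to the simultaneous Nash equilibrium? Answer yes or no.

Solve by backward induction (Player II leads).
- P: Player I compares 7, -8, 6, 6 and picks A; Player II would get 3.
- Q: Player I compares -6, -4, -7, -8 and picks B; Player II would get -5.
- R: Player I compares -3, 3, 2, 5 and picks D; Player II would get 5.
- S: Player I compares 4, 2, -6, -4 and picks A; Player II would get -3.
- T: Player I compares -3, 8, 5, 3 and picks B; Player II would get 4.
Player II's induced payoffs are 3, -5, 5, -3, 4, so Player II commits to R. Subgame-perfect outcome: (D, R) with payoffs (5, 5).
Now find the simultaneous Nash equilibrium.
Player I's best replies: P→A; Q→B; R→D; S→A; T→B.
Player II's best replies: A→T; B→T; C→T; D→P.
Only (B, T) has each player best-responding; Nash payoffs (8, 4).
Sequential outcome (D, R) differs from the Nash profile (B, T).

no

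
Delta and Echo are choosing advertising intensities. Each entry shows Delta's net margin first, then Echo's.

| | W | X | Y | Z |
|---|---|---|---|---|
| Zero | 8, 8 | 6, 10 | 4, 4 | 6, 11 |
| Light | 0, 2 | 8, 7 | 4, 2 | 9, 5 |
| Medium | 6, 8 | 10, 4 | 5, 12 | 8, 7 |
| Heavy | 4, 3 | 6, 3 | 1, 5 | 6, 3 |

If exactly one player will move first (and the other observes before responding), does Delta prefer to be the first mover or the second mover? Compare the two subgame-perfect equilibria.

first

If Delta leads: Echo's best replies are Zero→Z, Light→X, Medium→Y, Heavy→Y; Delta's induced payoffs 6, 8, 5, 1; outcome (Light, X), payoffs (8, 7).
If Echo leads: Delta's best replies are W→Zero, X→Medium, Y→Medium, Z→Light; Echo's induced payoffs 8, 4, 12, 5; outcome (Medium, Y), payoffs (5, 12).
Delta gets 8 moving first and 5 moving second, so Delta prefers to move first.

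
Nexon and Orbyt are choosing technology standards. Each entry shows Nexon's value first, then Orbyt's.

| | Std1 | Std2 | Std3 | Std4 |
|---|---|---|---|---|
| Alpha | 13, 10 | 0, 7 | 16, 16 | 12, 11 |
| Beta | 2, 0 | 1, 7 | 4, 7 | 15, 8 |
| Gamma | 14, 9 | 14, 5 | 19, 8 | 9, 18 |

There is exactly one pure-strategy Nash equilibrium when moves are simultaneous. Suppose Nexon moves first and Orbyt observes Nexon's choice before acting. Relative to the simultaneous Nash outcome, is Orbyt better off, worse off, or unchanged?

better off

Orbyt best-responds to each possible Nexon move:
- Alpha: BR = Std3, leader payoff 16.
- Beta: BR = Std4, leader payoff 15.
- Gamma: BR = Std4, leader payoff 9.
Nexon's induced payoffs are 16, 15, 9, so Nexon commits to Alpha. Subgame-perfect outcome: (Alpha, Std3) with payoffs (16, 16).
Now find the simultaneous Nash equilibrium.
Nexon's best replies: Std1→Gamma; Std2→Gamma; Std3→Gamma; Std4→Beta.
Orbyt's best replies: Alpha→Std3; Beta→Std4; Gamma→Std4.
The unique mutual best reply is (Beta, Std4), giving (15, 8).
Orbyt earns 16 sequentially versus 8 at the Nash outcome: better off.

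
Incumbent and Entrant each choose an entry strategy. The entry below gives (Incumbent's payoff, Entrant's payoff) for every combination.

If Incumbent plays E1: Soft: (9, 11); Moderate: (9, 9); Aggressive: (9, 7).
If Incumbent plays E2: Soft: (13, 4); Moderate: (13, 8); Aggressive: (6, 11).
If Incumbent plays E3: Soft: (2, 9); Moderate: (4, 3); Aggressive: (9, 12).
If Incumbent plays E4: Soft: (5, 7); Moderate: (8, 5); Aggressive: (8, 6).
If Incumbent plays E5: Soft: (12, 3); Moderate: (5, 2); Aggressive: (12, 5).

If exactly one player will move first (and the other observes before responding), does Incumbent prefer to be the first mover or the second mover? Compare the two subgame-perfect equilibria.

second

If Incumbent leads: Entrant's best replies are E1→Soft, E2→Aggressive, E3→Aggressive, E4→Soft, E5→Aggressive; Incumbent's induced payoffs 9, 6, 9, 5, 12; outcome (E5, Aggressive), payoffs (12, 5).
If Entrant leads: Incumbent's best replies are Soft→E2, Moderate→E2, Aggressive→E5; Entrant's induced payoffs 4, 8, 5; outcome (E2, Moderate), payoffs (13, 8).
Incumbent gets 12 moving first and 13 moving second, so Incumbent prefers to move second.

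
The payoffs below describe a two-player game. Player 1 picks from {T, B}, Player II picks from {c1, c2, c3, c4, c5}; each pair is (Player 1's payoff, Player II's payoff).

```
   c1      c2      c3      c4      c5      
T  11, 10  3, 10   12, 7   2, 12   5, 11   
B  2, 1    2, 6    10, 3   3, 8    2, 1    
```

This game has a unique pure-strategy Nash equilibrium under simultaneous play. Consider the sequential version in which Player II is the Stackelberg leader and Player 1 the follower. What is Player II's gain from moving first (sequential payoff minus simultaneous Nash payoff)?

3

Work backward from Player 1's decision.
- c1 → Player 1 plays T (best of 11, 2); Player II gets 10.
- c2 → Player 1 plays T (best of 3, 2); Player II gets 10.
- c3 → Player 1 plays T (best of 12, 10); Player II gets 7.
- c4 → Player 1 plays B (best of 2, 3); Player II gets 8.
- c5 → Player 1 plays T (best of 5, 2); Player II gets 11.
Player II's induced payoffs are 10, 10, 7, 8, 11, so Player II commits to c5. Subgame-perfect outcome: (T, c5) with payoffs (5, 11).
For the simultaneous game, intersect best replies.
Player 1's best replies: c1→T; c2→T; c3→T; c4→B; c5→T.
Player II's best replies: T→c4; B→c4.
Only (B, c4) has each player best-responding; Nash payoffs (3, 8).
Player II's commitment gain: 11 − 8 = 3.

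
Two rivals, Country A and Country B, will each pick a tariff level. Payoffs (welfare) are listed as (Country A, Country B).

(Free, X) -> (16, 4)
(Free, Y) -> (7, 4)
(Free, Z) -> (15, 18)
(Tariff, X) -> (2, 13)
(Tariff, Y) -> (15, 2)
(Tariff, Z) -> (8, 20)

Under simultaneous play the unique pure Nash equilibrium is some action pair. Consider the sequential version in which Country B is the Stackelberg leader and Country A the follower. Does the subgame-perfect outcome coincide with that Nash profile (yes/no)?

Country A best-responds to each possible Country B move:
- X: Country A compares 16, 2 and picks Free; Country B would get 4.
- Y: Country A compares 7, 15 and picks Tariff; Country B would get 2.
- Z: Country A compares 15, 8 and picks Free; Country B would get 18.
Maximizing over 4, 2, 18, Country B chooses Z. Subgame-perfect outcome: (Free, Z) with payoffs (15, 18).
Under simultaneous play:
Country A's best replies: X→Free; Y→Tariff; Z→Free.
Country B's best replies: Free→Z; Tariff→Z.
Only (Free, Z) has each player best-responding; Nash payoffs (15, 18).
Sequential outcome (Free, Z) coincides with the Nash profile (Free, Z).

yes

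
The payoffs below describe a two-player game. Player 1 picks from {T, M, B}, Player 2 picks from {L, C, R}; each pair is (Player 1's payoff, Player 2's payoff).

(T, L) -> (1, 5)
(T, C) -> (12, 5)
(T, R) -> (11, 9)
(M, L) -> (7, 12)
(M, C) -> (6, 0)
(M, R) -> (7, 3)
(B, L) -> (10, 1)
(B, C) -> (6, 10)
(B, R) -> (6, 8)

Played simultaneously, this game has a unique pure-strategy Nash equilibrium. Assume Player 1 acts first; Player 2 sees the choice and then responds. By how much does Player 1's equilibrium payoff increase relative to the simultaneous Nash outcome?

0

Player 2 best-responds to each possible Player 1 move:
- T → Player 2 plays R (best of 5, 5, 9); Player 1 gets 11.
- M → Player 2 plays L (best of 12, 0, 3); Player 1 gets 7.
- B → Player 2 plays C (best of 1, 10, 8); Player 1 gets 6.
Player 1's induced payoffs are 11, 7, 6, so Player 1 commits to T. Subgame-perfect outcome: (T, R) with payoffs (11, 9).
Now find the simultaneous Nash equilibrium.
Player 1's best replies: L→B; C→T; R→T.
Player 2's best replies: T→R; M→L; B→C.
Only (T, R) has each player best-responding; Nash payoffs (11, 9).
Player 1's commitment gain: 11 − 11 = 0.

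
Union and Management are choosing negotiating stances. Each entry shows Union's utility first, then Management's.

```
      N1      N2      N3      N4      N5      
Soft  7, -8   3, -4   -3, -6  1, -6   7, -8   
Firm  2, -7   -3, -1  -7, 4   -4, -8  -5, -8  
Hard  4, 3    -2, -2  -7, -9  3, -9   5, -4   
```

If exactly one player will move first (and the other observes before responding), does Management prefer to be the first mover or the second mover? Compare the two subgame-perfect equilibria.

second

If Union leads: Management's best replies are Soft→N2, Firm→N3, Hard→N1; Union's induced payoffs 3, -7, 4; outcome (Hard, N1), payoffs (4, 3).
If Management leads: Union's best replies are N1→Soft, N2→Soft, N3→Soft, N4→Hard, N5→Soft; Management's induced payoffs -8, -4, -6, -9, -8; outcome (Soft, N2), payoffs (3, -4).
Management gets -4 moving first and 3 moving second, so Management prefers to move second.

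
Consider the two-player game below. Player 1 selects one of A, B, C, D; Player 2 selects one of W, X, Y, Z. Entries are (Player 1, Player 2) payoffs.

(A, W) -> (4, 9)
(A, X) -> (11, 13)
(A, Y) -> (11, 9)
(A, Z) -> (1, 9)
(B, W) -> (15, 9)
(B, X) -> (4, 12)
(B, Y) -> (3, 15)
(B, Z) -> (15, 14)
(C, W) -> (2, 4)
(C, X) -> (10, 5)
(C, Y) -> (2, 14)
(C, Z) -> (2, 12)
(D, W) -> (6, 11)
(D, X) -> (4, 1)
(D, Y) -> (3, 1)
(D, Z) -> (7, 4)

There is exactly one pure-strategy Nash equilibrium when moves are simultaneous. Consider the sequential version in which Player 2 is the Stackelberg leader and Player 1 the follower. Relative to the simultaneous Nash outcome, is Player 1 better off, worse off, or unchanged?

Player 1 best-responds to each possible Player 2 move:
- W → Player 1 plays B (best of 4, 15, 2, 6); Player 2 gets 9.
- X → Player 1 plays A (best of 11, 4, 10, 4); Player 2 gets 13.
- Y → Player 1 plays A (best of 11, 3, 2, 3); Player 2 gets 9.
- Z → Player 1 plays B (best of 1, 15, 2, 7); Player 2 gets 14.
Maximizing over 9, 13, 9, 14, Player 2 chooses Z. Subgame-perfect outcome: (B, Z) with payoffs (15, 14).
Under simultaneous play:
Player 1's best replies: W→B; X→A; Y→A; Z→B.
Player 2's best replies: A→X; B→Y; C→Y; D→W.
Only (A, X) has each player best-responding; Nash payoffs (11, 13).
Player 1 earns 15 sequentially versus 11 at the Nash outcome: better off.

better off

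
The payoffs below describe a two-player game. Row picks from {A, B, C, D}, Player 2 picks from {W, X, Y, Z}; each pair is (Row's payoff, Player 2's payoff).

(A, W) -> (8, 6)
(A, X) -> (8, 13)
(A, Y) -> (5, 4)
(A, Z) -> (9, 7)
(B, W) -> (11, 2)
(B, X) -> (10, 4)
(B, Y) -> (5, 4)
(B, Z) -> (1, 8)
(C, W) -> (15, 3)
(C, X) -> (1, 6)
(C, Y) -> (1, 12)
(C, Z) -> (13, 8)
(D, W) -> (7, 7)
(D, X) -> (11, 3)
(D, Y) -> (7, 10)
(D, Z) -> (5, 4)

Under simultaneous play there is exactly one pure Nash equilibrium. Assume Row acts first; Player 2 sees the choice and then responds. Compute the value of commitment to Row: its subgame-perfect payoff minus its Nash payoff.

1

Backward induction with Row moving first.
- A: BR = X, leader payoff 8.
- B: BR = Z, leader payoff 1.
- C: BR = Y, leader payoff 1.
- D: BR = Y, leader payoff 7.
Among 8, 1, 1, 7, the best is 8 at A. Subgame-perfect outcome: (A, X) with payoffs (8, 13).
Under simultaneous play:
Row's best replies: W→C; X→D; Y→D; Z→C.
Player 2's best replies: A→X; B→Z; C→Y; D→Y.
The unique mutual best reply is (D, Y), giving (7, 10).
Row's commitment gain: 8 − 7 = 1.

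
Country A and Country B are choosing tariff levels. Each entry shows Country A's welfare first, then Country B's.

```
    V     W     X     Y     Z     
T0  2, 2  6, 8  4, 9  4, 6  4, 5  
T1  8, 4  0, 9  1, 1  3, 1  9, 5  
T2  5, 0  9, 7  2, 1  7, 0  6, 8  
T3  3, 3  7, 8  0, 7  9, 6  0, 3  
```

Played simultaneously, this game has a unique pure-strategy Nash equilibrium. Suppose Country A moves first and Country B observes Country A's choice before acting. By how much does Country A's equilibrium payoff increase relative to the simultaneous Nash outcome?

3

Solve by backward induction (Country A leads).
- T0 → Country B plays X (best of 2, 8, 9, 6, 5); Country A gets 4.
- T1 → Country B plays W (best of 4, 9, 1, 1, 5); Country A gets 0.
- T2 → Country B plays Z (best of 0, 7, 1, 0, 8); Country A gets 6.
- T3 → Country B plays W (best of 3, 8, 7, 6, 3); Country A gets 7.
Among 4, 0, 6, 7, the best is 7 at T3. Subgame-perfect outcome: (T3, W) with payoffs (7, 8).
For the simultaneous game, intersect best replies.
Country A's best replies: V→T1; W→T2; X→T0; Y→T3; Z→T1.
Country B's best replies: T0→X; T1→W; T2→Z; T3→W.
The unique mutual best reply is (T0, X), giving (4, 9).
Country A's commitment gain: 7 − 4 = 3.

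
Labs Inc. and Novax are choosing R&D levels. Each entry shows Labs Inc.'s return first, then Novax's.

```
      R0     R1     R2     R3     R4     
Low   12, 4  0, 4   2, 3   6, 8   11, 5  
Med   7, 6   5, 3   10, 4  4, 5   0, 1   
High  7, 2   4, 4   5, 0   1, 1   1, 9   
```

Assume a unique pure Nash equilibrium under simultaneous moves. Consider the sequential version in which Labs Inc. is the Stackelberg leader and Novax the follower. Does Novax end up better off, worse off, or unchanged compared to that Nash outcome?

worse off

Backward induction with Labs Inc. moving first.
- Low: BR = R3, leader payoff 6.
- Med: BR = R0, leader payoff 7.
- High: BR = R4, leader payoff 1.
Maximizing over 6, 7, 1, Labs Inc. chooses Med. Subgame-perfect outcome: (Med, R0) with payoffs (7, 6).
Under simultaneous play:
Labs Inc.'s best replies: R0→Low; R1→Med; R2→Med; R3→Low; R4→Low.
Novax's best replies: Low→R3; Med→R0; High→R4.
The unique mutual best reply is (Low, R3), giving (6, 8).
Novax earns 6 sequentially versus 8 at the Nash outcome: worse off.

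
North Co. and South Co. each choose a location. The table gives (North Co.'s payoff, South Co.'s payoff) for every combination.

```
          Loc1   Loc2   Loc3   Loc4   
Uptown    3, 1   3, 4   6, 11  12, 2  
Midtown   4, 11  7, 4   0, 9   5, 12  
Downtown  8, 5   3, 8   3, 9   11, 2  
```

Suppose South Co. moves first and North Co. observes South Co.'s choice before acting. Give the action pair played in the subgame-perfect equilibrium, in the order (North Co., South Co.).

Work backward from North Co.'s decision.
- Loc1: BR = Downtown, leader payoff 5.
- Loc2: BR = Midtown, leader payoff 4.
- Loc3: BR = Uptown, leader payoff 11.
- Loc4: BR = Uptown, leader payoff 2.
Maximizing over 5, 4, 11, 2, South Co. chooses Loc3. Subgame-perfect outcome: (Uptown, Loc3) with payoffs (6, 11).

(Uptown, Loc3)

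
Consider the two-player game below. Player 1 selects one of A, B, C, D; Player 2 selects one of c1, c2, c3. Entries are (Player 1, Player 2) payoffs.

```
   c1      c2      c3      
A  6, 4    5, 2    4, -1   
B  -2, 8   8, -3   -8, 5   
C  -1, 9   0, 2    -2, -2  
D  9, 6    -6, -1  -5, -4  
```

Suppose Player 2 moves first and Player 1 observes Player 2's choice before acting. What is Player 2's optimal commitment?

Player 1 best-responds to each possible Player 2 move:
- c1: BR = D, leader payoff 6.
- c2: BR = B, leader payoff -3.
- c3: BR = A, leader payoff -1.
Player 2's induced payoffs are 6, -3, -1, so Player 2 commits to c1. Subgame-perfect outcome: (D, c1) with payoffs (9, 6).

c1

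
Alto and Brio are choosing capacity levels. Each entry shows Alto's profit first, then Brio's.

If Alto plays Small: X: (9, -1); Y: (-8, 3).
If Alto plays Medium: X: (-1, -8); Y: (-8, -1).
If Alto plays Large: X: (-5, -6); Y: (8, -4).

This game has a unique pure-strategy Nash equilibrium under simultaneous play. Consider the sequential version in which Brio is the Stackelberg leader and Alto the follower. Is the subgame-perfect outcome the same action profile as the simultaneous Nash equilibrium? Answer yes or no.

Solve by backward induction (Brio leads).
- X: Alto compares 9, -1, -5 and picks Small; Brio would get -1.
- Y: Alto compares -8, -8, 8 and picks Large; Brio would get -4.
Maximizing over -1, -4, Brio chooses X. Subgame-perfect outcome: (Small, X) with payoffs (9, -1).
Under simultaneous play:
Alto's best replies: X→Small; Y→Large.
Brio's best replies: Small→Y; Medium→Y; Large→Y.
The unique mutual best reply is (Large, Y), giving (8, -4).
Sequential outcome (Small, X) differs from the Nash profile (Large, Y).

no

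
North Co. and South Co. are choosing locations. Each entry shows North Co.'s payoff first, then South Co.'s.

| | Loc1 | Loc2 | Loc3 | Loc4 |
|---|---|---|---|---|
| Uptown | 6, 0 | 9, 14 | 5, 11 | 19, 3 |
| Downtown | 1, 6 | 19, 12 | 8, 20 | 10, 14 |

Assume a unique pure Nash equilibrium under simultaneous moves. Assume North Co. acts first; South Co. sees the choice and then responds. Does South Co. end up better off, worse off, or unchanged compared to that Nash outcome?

Work backward from South Co.'s decision.
- Uptown: BR = Loc2, leader payoff 9.
- Downtown: BR = Loc3, leader payoff 8.
Maximizing over 9, 8, North Co. chooses Uptown. Subgame-perfect outcome: (Uptown, Loc2) with payoffs (9, 14).
For the simultaneous game, intersect best replies.
North Co.'s best replies: Loc1→Uptown; Loc2→Downtown; Loc3→Downtown; Loc4→Uptown.
South Co.'s best replies: Uptown→Loc2; Downtown→Loc3.
The unique mutual best reply is (Downtown, Loc3), giving (8, 20).
South Co. earns 14 sequentially versus 20 at the Nash outcome: worse off.

worse off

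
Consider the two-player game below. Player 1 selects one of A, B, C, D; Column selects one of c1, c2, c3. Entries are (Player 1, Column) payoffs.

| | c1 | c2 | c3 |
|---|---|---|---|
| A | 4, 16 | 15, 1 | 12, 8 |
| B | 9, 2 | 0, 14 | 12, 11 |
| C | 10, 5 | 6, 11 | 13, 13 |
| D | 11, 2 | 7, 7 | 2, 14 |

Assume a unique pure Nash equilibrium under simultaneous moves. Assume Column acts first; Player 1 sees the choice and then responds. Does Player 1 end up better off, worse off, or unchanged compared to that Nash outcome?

unchanged

Solve by backward induction (Column leads).
- c1: Player 1 compares 4, 9, 10, 11 and picks D; Column would get 2.
- c2: Player 1 compares 15, 0, 6, 7 and picks A; Column would get 1.
- c3: Player 1 compares 12, 12, 13, 2 and picks C; Column would get 13.
Column's induced payoffs are 2, 1, 13, so Column commits to c3. Subgame-perfect outcome: (C, c3) with payoffs (13, 13).
For the simultaneous game, intersect best replies.
Player 1's best replies: c1→D; c2→A; c3→C.
Column's best replies: A→c1; B→c2; C→c3; D→c3.
Only (C, c3) has each player best-responding; Nash payoffs (13, 13).
Player 1 earns 13 sequentially versus 13 at the Nash outcome: unchanged.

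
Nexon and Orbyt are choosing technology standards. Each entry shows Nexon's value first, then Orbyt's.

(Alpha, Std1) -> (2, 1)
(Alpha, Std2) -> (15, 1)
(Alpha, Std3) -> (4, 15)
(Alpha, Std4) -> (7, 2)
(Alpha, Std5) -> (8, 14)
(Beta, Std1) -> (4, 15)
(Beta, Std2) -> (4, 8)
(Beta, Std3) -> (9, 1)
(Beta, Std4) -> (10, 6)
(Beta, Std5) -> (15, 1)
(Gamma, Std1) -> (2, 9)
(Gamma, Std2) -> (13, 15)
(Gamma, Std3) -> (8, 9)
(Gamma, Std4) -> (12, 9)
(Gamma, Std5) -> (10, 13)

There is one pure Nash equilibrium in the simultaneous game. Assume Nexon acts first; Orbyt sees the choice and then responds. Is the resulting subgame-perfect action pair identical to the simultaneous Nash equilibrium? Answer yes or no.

Solve by backward induction (Nexon leads).
- Alpha → Orbyt plays Std3 (best of 1, 1, 15, 2, 14); Nexon gets 4.
- Beta → Orbyt plays Std1 (best of 15, 8, 1, 6, 1); Nexon gets 4.
- Gamma → Orbyt plays Std2 (best of 9, 15, 9, 9, 13); Nexon gets 13.
Among 4, 4, 13, the best is 13 at Gamma. Subgame-perfect outcome: (Gamma, Std2) with payoffs (13, 15).
For the simultaneous game, intersect best replies.
Nexon's best replies: Std1→Beta; Std2→Alpha; Std3→Beta; Std4→Gamma; Std5→Beta.
Orbyt's best replies: Alpha→Std3; Beta→Std1; Gamma→Std2.
The unique mutual best reply is (Beta, Std1), giving (4, 15).
Sequential outcome (Gamma, Std2) differs from the Nash profile (Beta, Std1).

no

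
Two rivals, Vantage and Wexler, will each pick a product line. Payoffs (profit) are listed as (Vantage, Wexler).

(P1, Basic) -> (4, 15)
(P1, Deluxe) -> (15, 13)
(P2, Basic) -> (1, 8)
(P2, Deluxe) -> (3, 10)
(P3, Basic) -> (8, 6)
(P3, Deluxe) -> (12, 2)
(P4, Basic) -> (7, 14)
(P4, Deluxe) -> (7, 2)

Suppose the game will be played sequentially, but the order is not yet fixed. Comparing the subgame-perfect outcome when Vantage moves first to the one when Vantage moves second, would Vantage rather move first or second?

second

If Vantage leads: Wexler's best replies are P1→Basic, P2→Deluxe, P3→Basic, P4→Basic; Vantage's induced payoffs 4, 3, 8, 7; outcome (P3, Basic), payoffs (8, 6).
If Wexler leads: Vantage's best replies are Basic→P3, Deluxe→P1; Wexler's induced payoffs 6, 13; outcome (P1, Deluxe), payoffs (15, 13).
Vantage gets 8 moving first and 15 moving second, so Vantage prefers to move second.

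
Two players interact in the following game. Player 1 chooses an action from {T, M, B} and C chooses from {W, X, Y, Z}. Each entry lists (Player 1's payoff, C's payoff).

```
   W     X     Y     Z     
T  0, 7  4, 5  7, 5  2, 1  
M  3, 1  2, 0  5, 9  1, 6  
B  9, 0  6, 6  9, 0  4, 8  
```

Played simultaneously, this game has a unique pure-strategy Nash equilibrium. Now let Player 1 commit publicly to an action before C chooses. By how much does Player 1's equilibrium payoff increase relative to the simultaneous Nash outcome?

1

Solve by backward induction (Player 1 leads).
- T: BR = W, leader payoff 0.
- M: BR = Y, leader payoff 5.
- B: BR = Z, leader payoff 4.
Among 0, 5, 4, the best is 5 at M. Subgame-perfect outcome: (M, Y) with payoffs (5, 9).
Under simultaneous play:
Player 1's best replies: W→B; X→B; Y→B; Z→B.
C's best replies: T→W; M→Y; B→Z.
Only (B, Z) has each player best-responding; Nash payoffs (4, 8).
Player 1's commitment gain: 5 − 4 = 1.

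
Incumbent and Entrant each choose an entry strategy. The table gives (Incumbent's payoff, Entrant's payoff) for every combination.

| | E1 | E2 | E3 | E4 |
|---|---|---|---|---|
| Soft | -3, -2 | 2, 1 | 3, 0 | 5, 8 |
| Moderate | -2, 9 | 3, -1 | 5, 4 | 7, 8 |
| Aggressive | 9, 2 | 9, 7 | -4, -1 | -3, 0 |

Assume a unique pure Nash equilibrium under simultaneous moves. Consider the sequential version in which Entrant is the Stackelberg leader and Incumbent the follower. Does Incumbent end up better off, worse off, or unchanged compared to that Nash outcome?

Solve by backward induction (Entrant leads).
- E1 → Incumbent plays Aggressive (best of -3, -2, 9); Entrant gets 2.
- E2 → Incumbent plays Aggressive (best of 2, 3, 9); Entrant gets 7.
- E3 → Incumbent plays Moderate (best of 3, 5, -4); Entrant gets 4.
- E4 → Incumbent plays Moderate (best of 5, 7, -3); Entrant gets 8.
Among 2, 7, 4, 8, the best is 8 at E4. Subgame-perfect outcome: (Moderate, E4) with payoffs (7, 8).
Under simultaneous play:
Incumbent's best replies: E1→Aggressive; E2→Aggressive; E3→Moderate; E4→Moderate.
Entrant's best replies: Soft→E4; Moderate→E1; Aggressive→E2.
The unique mutual best reply is (Aggressive, E2), giving (9, 7).
Incumbent earns 7 sequentially versus 9 at the Nash outcome: worse off.

worse off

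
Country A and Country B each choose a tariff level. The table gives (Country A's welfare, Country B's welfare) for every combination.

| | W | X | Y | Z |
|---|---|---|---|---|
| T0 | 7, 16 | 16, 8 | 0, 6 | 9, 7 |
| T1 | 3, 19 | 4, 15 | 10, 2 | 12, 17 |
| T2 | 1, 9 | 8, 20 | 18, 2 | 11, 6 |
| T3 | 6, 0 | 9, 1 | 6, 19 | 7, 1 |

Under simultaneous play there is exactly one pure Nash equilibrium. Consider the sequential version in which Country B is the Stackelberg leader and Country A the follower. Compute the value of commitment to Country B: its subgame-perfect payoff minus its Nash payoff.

1

Solve by backward induction (Country B leads).
- W: Country A compares 7, 3, 1, 6 and picks T0; Country B would get 16.
- X: Country A compares 16, 4, 8, 9 and picks T0; Country B would get 8.
- Y: Country A compares 0, 10, 18, 6 and picks T2; Country B would get 2.
- Z: Country A compares 9, 12, 11, 7 and picks T1; Country B would get 17.
Maximizing over 16, 8, 2, 17, Country B chooses Z. Subgame-perfect outcome: (T1, Z) with payoffs (12, 17).
Now find the simultaneous Nash equilibrium.
Country A's best replies: W→T0; X→T0; Y→T2; Z→T1.
Country B's best replies: T0→W; T1→W; T2→X; T3→Y.
Only (T0, W) has each player best-responding; Nash payoffs (7, 16).
Country B's commitment gain: 17 − 16 = 1.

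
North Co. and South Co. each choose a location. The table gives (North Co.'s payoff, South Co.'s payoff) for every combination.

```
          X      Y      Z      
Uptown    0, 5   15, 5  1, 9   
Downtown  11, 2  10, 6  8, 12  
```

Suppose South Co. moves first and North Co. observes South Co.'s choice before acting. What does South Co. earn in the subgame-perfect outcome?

12

Solve by backward induction (South Co. leads).
- X: BR = Downtown, leader payoff 2.
- Y: BR = Uptown, leader payoff 5.
- Z: BR = Downtown, leader payoff 12.
Maximizing over 2, 5, 12, South Co. chooses Z. Subgame-perfect outcome: (Downtown, Z) with payoffs (8, 12).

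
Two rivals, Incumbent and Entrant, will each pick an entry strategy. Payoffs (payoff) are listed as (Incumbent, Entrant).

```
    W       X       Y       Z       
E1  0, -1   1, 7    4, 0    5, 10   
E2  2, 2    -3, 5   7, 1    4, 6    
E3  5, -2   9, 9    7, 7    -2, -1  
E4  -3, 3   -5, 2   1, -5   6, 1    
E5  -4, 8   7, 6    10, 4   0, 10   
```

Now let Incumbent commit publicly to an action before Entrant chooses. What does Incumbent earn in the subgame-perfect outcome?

Solve by backward induction (Incumbent leads).
- E1: BR = Z, leader payoff 5.
- E2: BR = Z, leader payoff 4.
- E3: BR = X, leader payoff 9.
- E4: BR = W, leader payoff -3.
- E5: BR = Z, leader payoff 0.
Incumbent's induced payoffs are 5, 4, 9, -3, 0, so Incumbent commits to E3. Subgame-perfect outcome: (E3, X) with payoffs (9, 9).

9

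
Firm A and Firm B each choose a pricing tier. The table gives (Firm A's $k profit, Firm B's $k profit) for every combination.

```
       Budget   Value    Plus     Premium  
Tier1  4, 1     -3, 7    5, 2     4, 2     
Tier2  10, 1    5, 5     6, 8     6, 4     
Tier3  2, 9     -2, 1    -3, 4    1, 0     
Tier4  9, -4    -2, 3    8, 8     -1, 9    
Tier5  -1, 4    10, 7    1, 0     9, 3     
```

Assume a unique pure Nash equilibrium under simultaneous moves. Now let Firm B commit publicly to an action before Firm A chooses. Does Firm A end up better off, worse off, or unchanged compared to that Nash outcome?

Backward induction with Firm B moving first.
- Budget: BR = Tier2, leader payoff 1.
- Value: BR = Tier5, leader payoff 7.
- Plus: BR = Tier4, leader payoff 8.
- Premium: BR = Tier5, leader payoff 3.
Firm B's induced payoffs are 1, 7, 8, 3, so Firm B commits to Plus. Subgame-perfect outcome: (Tier4, Plus) with payoffs (8, 8).
For the simultaneous game, intersect best replies.
Firm A's best replies: Budget→Tier2; Value→Tier5; Plus→Tier4; Premium→Tier5.
Firm B's best replies: Tier1→Value; Tier2→Plus; Tier3→Budget; Tier4→Premium; Tier5→Value.
Only (Tier5, Value) has each player best-responding; Nash payoffs (10, 7).
Firm A earns 8 sequentially versus 10 at the Nash outcome: worse off.

worse off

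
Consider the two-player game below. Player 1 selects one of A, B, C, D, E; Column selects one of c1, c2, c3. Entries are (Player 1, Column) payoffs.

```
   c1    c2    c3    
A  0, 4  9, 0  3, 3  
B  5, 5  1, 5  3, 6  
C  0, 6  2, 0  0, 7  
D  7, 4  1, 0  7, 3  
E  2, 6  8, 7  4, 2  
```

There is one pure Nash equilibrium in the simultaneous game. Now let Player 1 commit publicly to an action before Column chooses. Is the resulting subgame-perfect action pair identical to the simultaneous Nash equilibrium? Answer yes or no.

Column best-responds to each possible Player 1 move:
- A: Column compares 4, 0, 3 and picks c1; Player 1 would get 0.
- B: Column compares 5, 5, 6 and picks c3; Player 1 would get 3.
- C: Column compares 6, 0, 7 and picks c3; Player 1 would get 0.
- D: Column compares 4, 0, 3 and picks c1; Player 1 would get 7.
- E: Column compares 6, 7, 2 and picks c2; Player 1 would get 8.
Maximizing over 0, 3, 0, 7, 8, Player 1 chooses E. Subgame-perfect outcome: (E, c2) with payoffs (8, 7).
Under simultaneous play:
Player 1's best replies: c1→D; c2→A; c3→D.
Column's best replies: A→c1; B→c3; C→c3; D→c1; E→c2.
Only (D, c1) has each player best-responding; Nash payoffs (7, 4).
Sequential outcome (E, c2) differs from the Nash profile (D, c1).

no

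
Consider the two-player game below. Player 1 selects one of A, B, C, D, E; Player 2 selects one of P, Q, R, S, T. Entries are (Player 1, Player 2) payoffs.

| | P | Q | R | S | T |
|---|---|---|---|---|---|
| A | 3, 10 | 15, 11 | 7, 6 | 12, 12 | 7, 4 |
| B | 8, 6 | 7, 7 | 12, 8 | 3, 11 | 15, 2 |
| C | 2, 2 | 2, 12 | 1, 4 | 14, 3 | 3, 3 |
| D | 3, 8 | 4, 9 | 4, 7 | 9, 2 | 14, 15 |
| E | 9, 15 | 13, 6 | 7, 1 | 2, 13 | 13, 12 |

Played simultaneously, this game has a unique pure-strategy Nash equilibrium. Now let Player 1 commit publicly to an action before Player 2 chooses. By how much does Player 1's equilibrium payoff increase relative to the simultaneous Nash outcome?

5

Player 2 best-responds to each possible Player 1 move:
- A: BR = S, leader payoff 12.
- B: BR = S, leader payoff 3.
- C: BR = Q, leader payoff 2.
- D: BR = T, leader payoff 14.
- E: BR = P, leader payoff 9.
Player 1's induced payoffs are 12, 3, 2, 14, 9, so Player 1 commits to D. Subgame-perfect outcome: (D, T) with payoffs (14, 15).
For the simultaneous game, intersect best replies.
Player 1's best replies: P→E; Q→A; R→B; S→C; T→B.
Player 2's best replies: A→S; B→S; C→Q; D→T; E→P.
Only (E, P) has each player best-responding; Nash payoffs (9, 15).
Player 1's commitment gain: 14 − 9 = 5.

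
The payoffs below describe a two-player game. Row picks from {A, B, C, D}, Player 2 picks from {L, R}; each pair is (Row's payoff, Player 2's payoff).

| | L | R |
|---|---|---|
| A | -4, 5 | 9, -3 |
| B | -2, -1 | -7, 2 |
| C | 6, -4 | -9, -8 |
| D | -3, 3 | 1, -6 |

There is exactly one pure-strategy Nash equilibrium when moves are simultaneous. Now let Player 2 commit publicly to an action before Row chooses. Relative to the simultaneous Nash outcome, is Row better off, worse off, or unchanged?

Work backward from Row's decision.
- L: Row compares -4, -2, 6, -3 and picks C; Player 2 would get -4.
- R: Row compares 9, -7, -9, 1 and picks A; Player 2 would get -3.
Among -4, -3, the best is -3 at R. Subgame-perfect outcome: (A, R) with payoffs (9, -3).
Now find the simultaneous Nash equilibrium.
Row's best replies: L→C; R→A.
Player 2's best replies: A→L; B→R; C→L; D→L.
The unique mutual best reply is (C, L), giving (6, -4).
Row earns 9 sequentially versus 6 at the Nash outcome: better off.

better off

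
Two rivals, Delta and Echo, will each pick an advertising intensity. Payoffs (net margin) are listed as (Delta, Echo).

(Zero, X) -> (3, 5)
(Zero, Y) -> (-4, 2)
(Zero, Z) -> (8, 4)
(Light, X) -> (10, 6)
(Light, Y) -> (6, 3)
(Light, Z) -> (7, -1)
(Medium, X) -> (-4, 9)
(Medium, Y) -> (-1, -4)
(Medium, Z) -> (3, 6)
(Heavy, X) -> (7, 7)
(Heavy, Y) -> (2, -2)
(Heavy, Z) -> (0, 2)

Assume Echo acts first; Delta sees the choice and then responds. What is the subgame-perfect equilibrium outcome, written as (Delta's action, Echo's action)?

(Light, X)

Backward induction with Echo moving first.
- X: Delta compares 3, 10, -4, 7 and picks Light; Echo would get 6.
- Y: Delta compares -4, 6, -1, 2 and picks Light; Echo would get 3.
- Z: Delta compares 8, 7, 3, 0 and picks Zero; Echo would get 4.
Echo's induced payoffs are 6, 3, 4, so Echo commits to X. Subgame-perfect outcome: (Light, X) with payoffs (10, 6).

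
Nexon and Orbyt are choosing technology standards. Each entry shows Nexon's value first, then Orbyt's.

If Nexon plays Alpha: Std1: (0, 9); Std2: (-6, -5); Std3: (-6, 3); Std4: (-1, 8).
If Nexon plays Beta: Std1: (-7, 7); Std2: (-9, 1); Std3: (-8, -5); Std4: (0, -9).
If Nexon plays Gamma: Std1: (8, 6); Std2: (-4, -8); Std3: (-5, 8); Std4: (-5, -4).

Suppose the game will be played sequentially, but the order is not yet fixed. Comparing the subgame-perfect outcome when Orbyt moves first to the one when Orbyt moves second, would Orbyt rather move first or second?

second

If Nexon leads: Orbyt's best replies are Alpha→Std1, Beta→Std1, Gamma→Std3; Nexon's induced payoffs 0, -7, -5; outcome (Alpha, Std1), payoffs (0, 9).
If Orbyt leads: Nexon's best replies are Std1→Gamma, Std2→Gamma, Std3→Gamma, Std4→Beta; Orbyt's induced payoffs 6, -8, 8, -9; outcome (Gamma, Std3), payoffs (-5, 8).
Orbyt gets 8 moving first and 9 moving second, so Orbyt prefers to move second.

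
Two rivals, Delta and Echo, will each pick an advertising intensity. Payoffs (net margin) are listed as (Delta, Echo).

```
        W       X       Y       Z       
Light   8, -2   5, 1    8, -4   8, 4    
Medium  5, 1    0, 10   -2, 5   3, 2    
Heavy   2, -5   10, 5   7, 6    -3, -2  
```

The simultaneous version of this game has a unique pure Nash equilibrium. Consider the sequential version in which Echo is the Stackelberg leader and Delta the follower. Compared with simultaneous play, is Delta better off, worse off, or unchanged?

better off

Work backward from Delta's decision.
- W → Delta plays Light (best of 8, 5, 2); Echo gets -2.
- X → Delta plays Heavy (best of 5, 0, 10); Echo gets 5.
- Y → Delta plays Light (best of 8, -2, 7); Echo gets -4.
- Z → Delta plays Light (best of 8, 3, -3); Echo gets 4.
Echo's induced payoffs are -2, 5, -4, 4, so Echo commits to X. Subgame-perfect outcome: (Heavy, X) with payoffs (10, 5).
Now find the simultaneous Nash equilibrium.
Delta's best replies: W→Light; X→Heavy; Y→Light; Z→Light.
Echo's best replies: Light→Z; Medium→X; Heavy→Y.
The unique mutual best reply is (Light, Z), giving (8, 4).
Delta earns 10 sequentially versus 8 at the Nash outcome: better off.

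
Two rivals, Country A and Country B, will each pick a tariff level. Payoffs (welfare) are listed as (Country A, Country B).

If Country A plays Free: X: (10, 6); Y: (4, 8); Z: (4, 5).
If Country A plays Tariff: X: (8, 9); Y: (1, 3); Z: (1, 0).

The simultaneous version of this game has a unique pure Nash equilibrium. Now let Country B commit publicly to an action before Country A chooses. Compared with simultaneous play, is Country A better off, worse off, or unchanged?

unchanged

Work backward from Country A's decision.
- X: Country A compares 10, 8 and picks Free; Country B would get 6.
- Y: Country A compares 4, 1 and picks Free; Country B would get 8.
- Z: Country A compares 4, 1 and picks Free; Country B would get 5.
Maximizing over 6, 8, 5, Country B chooses Y. Subgame-perfect outcome: (Free, Y) with payoffs (4, 8).
Now find the simultaneous Nash equilibrium.
Country A's best replies: X→Free; Y→Free; Z→Free.
Country B's best replies: Free→Y; Tariff→X.
The unique mutual best reply is (Free, Y), giving (4, 8).
Country A earns 4 sequentially versus 4 at the Nash outcome: unchanged.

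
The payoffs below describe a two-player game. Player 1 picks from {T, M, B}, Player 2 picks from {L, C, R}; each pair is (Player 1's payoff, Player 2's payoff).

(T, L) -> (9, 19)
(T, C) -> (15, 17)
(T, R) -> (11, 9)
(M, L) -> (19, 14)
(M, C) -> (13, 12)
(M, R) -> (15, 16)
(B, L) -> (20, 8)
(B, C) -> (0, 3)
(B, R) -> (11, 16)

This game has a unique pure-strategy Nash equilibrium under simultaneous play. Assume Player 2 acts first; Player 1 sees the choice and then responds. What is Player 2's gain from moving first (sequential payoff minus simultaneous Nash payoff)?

Work backward from Player 1's decision.
- L: BR = B, leader payoff 8.
- C: BR = T, leader payoff 17.
- R: BR = M, leader payoff 16.
Among 8, 17, 16, the best is 17 at C. Subgame-perfect outcome: (T, C) with payoffs (15, 17).
Now find the simultaneous Nash equilibrium.
Player 1's best replies: L→B; C→T; R→M.
Player 2's best replies: T→L; M→R; B→R.
The unique mutual best reply is (M, R), giving (15, 16).
Player 2's commitment gain: 17 − 16 = 1.

1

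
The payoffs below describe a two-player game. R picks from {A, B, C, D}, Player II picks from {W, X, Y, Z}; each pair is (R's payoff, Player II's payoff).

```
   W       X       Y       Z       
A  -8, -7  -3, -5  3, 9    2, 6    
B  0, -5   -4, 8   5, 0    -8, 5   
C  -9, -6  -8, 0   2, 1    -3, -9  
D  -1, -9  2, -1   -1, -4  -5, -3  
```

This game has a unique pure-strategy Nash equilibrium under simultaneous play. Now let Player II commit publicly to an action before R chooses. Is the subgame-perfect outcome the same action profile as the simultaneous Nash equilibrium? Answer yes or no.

no

R best-responds to each possible Player II move:
- W → R plays B (best of -8, 0, -9, -1); Player II gets -5.
- X → R plays D (best of -3, -4, -8, 2); Player II gets -1.
- Y → R plays B (best of 3, 5, 2, -1); Player II gets 0.
- Z → R plays A (best of 2, -8, -3, -5); Player II gets 6.
Among -5, -1, 0, 6, the best is 6 at Z. Subgame-perfect outcome: (A, Z) with payoffs (2, 6).
For the simultaneous game, intersect best replies.
R's best replies: W→B; X→D; Y→B; Z→A.
Player II's best replies: A→Y; B→X; C→Y; D→X.
The unique mutual best reply is (D, X), giving (2, -1).
Sequential outcome (A, Z) differs from the Nash profile (D, X).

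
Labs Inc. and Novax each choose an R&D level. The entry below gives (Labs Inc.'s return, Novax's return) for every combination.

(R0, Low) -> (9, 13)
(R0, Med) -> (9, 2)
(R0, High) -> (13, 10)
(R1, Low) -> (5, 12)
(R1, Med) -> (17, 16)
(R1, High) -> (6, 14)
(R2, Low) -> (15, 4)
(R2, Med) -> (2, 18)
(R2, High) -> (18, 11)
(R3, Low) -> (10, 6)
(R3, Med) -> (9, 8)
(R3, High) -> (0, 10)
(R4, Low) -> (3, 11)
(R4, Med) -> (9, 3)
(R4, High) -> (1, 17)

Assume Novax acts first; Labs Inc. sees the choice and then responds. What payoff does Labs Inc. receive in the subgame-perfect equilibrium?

Backward induction with Novax moving first.
- Low: Labs Inc. compares 9, 5, 15, 10, 3 and picks R2; Novax would get 4.
- Med: Labs Inc. compares 9, 17, 2, 9, 9 and picks R1; Novax would get 16.
- High: Labs Inc. compares 13, 6, 18, 0, 1 and picks R2; Novax would get 11.
Among 4, 16, 11, the best is 16 at Med. Subgame-perfect outcome: (R1, Med) with payoffs (17, 16).

17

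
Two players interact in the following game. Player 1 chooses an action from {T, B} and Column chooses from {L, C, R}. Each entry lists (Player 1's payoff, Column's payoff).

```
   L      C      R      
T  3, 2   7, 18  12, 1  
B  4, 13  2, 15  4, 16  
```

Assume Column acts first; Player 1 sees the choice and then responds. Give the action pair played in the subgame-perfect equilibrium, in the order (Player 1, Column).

(T, C)

Solve by backward induction (Column leads).
- L: BR = B, leader payoff 13.
- C: BR = T, leader payoff 18.
- R: BR = T, leader payoff 1.
Among 13, 18, 1, the best is 18 at C. Subgame-perfect outcome: (T, C) with payoffs (7, 18).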